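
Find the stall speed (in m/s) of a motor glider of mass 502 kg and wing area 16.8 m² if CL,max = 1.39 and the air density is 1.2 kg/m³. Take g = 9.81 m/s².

V_stall = 18.7 m/s

At stall, lift equals weight: L = W = m·g = 502 × 9.81 = 4925 N.
From L = ½ρV²S·CL,max = W: V_stall = √(2W/(ρSCL,max)) = √(2·4925/(1.2·16.8·1.39))
V_stall = √351.5 = 18.7 m/s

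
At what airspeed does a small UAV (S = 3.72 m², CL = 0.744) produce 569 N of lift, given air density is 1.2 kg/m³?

L = ½ρv²S·CL ⇒ v = √(2L/(ρ·S·CL))
v = √(2 × 569 / (1.2 × 3.72 × 0.744)) = √342.6 = 18.5 m/s

v = 18.5 m/s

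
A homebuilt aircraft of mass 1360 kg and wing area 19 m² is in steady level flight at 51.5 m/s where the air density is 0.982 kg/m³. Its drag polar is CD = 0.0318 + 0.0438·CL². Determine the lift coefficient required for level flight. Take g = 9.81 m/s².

CL = 0.539

Level flight ⇒ L = W = m·g = 1360 × 9.81 = 13342 N.
q = ½ρv² = ½ × 0.982 × 51.5² = 1302 Pa.
CL = 2W/(ρv²S) = 2×13342/(0.982×51.5²×19) = 0.5392.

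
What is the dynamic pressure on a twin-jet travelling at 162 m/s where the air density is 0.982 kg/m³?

q = 12900 Pa

q = ½ρv² = ½ × 0.982 × 162² = 12900 Pa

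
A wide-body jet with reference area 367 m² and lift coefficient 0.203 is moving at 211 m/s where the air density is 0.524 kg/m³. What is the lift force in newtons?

L = ½ρv²S·CL = ½ × 0.524 × 211² × 367 × 0.203 = 8.69×10^5 N ≈ 869 kN

L = 8.69×10^5 N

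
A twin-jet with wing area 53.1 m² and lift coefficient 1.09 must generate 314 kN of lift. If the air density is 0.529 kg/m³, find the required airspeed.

L = ½ρv²S·CL ⇒ v = √(2L/(ρ·S·CL))
v = √(2 × 3.14×10^5 / (0.529 × 53.1 × 1.09)) = √20510 = 143 m/s

v = 143 m/s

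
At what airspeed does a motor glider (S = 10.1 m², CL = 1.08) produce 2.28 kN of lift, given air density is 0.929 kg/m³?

L = ½ρv²S·CL ⇒ v = √(2L/(ρ·S·CL))
v = √(2 × 2280 / (0.929 × 10.1 × 1.08)) = √450 = 21.2 m/s

v = 21.2 m/s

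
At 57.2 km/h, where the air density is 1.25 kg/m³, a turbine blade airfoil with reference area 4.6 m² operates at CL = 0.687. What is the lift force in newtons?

Convert speed: v = 57.2 km/h ÷ 3.6 = 15.89 m/s.
L = ½ρv²S·CL = ½ × 1.25 × 15.89² × 4.6 × 0.687 = 499 N

L = 499 N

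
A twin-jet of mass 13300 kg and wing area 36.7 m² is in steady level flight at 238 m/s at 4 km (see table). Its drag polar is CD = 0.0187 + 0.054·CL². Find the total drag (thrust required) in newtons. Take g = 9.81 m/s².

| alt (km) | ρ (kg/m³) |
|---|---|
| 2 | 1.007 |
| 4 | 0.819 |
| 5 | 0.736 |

D = 17000 N

At 4 km, from the table: ρ = 0.819 kg/m³.
In steady level flight, lift balances weight: W = mg = 13300 × 9.81 = 1.3047×10^5 N.
q = ½ρv² = ½ × 0.819 × 238² = 23200 Pa.
CL = W/(q·S) = 1.3047×10^5 / (23200 × 36.7) = 0.1533.
CD = 0.0187 + 0.054 × 0.1533² = 0.01997.
D = q·S·CD = 23200 × 36.7 × 0.01997 = 17000 N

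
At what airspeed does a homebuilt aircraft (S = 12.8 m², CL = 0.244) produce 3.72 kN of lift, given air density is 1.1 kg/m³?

L = ½ρv²S·CL ⇒ v = √(2L/(ρ·S·CL))
v = √(2 × 3720 / (1.1 × 12.8 × 0.244)) = √2166 = 46.5 m/s

v = 46.5 m/s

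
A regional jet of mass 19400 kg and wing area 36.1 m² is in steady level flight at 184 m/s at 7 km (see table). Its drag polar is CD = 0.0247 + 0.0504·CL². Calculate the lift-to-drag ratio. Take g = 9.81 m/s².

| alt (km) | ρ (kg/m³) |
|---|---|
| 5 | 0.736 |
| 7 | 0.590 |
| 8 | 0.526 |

L/D = 13.6

At 7 km, from the table: ρ = 0.590 kg/m³.
Weight W = mg = 19400 × 9.81 = 1.9031×10^5 N; in level flight L = W.
Dynamic pressure q = 0.5 × 0.59 × 184² = 9988 Pa.
CL = W/(q·S) = 1.9031×10^5 / (9988 × 36.1) = 0.5278.
CD = 0.0247 + 0.0504 × 0.5278² = 0.03874.
L/D = CL/CD = 0.5278 / 0.03874 = 13.6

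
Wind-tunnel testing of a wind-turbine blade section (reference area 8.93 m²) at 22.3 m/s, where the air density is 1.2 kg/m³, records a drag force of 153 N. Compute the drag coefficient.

CD = 0.0574

From D = ½ρv²S·CD, rearranging gives CD = 2D/(ρv²S).
CD = 2 × 153 / (1.2 × 22.3² × 8.93) = 0.0574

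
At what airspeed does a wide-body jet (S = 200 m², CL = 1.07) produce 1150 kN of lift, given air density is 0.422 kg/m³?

L = ½ρv²S·CL ⇒ v = √(2L/(ρ·S·CL))
v = √(2 × 1.15×10^6 / (0.422 × 200 × 1.07)) = √25470 = 160 m/s

v = 160 m/s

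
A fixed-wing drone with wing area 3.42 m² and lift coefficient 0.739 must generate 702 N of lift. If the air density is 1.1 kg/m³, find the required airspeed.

L = ½ρv²S·CL ⇒ v = √(2L/(ρ·S·CL))
v = √(2 × 702 / (1.1 × 3.42 × 0.739)) = √505 = 22.5 m/s

v = 22.5 m/s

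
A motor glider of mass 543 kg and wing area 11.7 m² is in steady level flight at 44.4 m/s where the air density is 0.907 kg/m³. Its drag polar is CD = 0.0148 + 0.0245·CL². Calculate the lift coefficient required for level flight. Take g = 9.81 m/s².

Level flight ⇒ L = W = m·g = 543 × 9.81 = 5326.8 N.
q = ½ρv² = ½ × 0.907 × 44.4² = 894 Pa.
Required CL = L/(qS) = 5326.8/(894·11.7) = 0.5093.

CL = 0.509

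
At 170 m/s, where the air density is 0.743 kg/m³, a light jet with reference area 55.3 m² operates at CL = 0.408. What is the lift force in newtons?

L = 2.42×10^5 N

Dynamic pressure q = ½ρv² = ½ × 0.743 × 170² = 10740 Pa.
L = q·S·CL = 10740 × 55.3 × 0.408 = 2.42×10^5 N ≈ 242 kN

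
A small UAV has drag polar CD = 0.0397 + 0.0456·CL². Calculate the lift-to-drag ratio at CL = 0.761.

CD = 0.0397 + 0.0456 × 0.761² = 0.06611
L/D = CL/CD = 0.761 / 0.06611 = 11.5

L/D = 11.5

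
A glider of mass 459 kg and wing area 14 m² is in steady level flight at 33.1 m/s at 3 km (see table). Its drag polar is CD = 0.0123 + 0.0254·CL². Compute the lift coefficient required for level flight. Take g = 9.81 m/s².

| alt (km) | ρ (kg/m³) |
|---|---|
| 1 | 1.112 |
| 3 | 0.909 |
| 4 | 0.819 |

CL = 0.646

At 3 km, from the table: ρ = 0.909 kg/m³.
In steady level flight, lift balances weight: W = mg = 459 × 9.81 = 4502.8 N.
q = ½ρv² = ½ × 0.909 × 33.1² = 498 Pa.
Required CL = L/(qS) = 4502.8/(498·14) = 0.6459.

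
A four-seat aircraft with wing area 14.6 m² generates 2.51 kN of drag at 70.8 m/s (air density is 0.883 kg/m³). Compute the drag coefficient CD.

CD = 0.0777

From D = ½ρv²S·CD, rearranging gives CD = 2D/(ρv²S).
CD = 2 × 2510 / (0.883 × 70.8² × 14.6) = 0.0777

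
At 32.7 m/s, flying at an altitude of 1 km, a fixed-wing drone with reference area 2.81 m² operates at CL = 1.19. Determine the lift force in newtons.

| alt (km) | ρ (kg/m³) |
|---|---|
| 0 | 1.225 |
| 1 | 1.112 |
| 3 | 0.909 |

L = 1990 N

At 1 km, from the table: ρ = 1.112 kg/m³.
L = ½ρv²S·CL = ½ × 1.112 × 32.7² × 2.81 × 1.19 = 1990 N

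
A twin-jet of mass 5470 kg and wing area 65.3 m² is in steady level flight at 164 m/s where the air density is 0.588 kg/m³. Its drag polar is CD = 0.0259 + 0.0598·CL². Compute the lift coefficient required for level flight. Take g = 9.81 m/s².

In steady level flight, lift balances weight: W = mg = 5470 × 9.81 = 53661 N.
Dynamic pressure q = 0.5 × 0.588 × 164² = 7907 Pa.
Required CL = L/(qS) = 53661/(7907·65.3) = 0.1039.

CL = 0.104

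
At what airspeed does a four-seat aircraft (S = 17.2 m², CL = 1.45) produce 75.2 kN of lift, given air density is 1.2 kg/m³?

v = 70.9 m/s

L = ½ρv²S·CL ⇒ v = √(2L/(ρ·S·CL))
v = √(2 × 75200 / (1.2 × 17.2 × 1.45)) = √5025 = 70.9 m/s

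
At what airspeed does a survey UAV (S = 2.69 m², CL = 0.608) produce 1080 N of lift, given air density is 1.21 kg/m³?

v = 33 m/s

L = ½ρv²S·CL ⇒ v = √(2L/(ρ·S·CL))
v = √(2 × 1080 / (1.21 × 2.69 × 0.608)) = √1091 = 33 m/s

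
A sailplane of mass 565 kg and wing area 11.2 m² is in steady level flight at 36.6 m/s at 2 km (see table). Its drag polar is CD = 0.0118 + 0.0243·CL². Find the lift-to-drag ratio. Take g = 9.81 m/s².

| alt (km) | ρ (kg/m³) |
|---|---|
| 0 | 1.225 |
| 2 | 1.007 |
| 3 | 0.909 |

L/D = 29.5

At 2 km, from the table: ρ = 1.007 kg/m³.
In steady level flight, lift balances weight: W = mg = 565 × 9.81 = 5542.7 N.
Dynamic pressure q = 0.5 × 1.007 × 36.6² = 674.5 Pa.
Required CL = L/(qS) = 5542.7/(674.5·11.2) = 0.7337.
CD = 0.0118 + 0.0243 × 0.7337² = 0.02488.
L/D = CL/CD = 0.7337 / 0.02488 = 29.5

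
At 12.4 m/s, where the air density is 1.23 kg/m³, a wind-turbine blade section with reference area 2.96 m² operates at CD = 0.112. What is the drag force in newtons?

D = 31.3 N

Dynamic pressure q = ½ρv² = ½ × 1.23 × 12.4² = 94.56 Pa.
D = q·S·CD = 94.56 × 2.96 × 0.112 = 31.3 N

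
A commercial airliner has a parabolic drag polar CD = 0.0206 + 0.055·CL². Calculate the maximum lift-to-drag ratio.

(L/D)max = 14.9

For CD = CD0 + K·CL², (L/D)max occurs at CL* = √(CD0/K) and equals 1/(2√(K·CD0)).
(L/D)max = 1/(2√(0.055 × 0.0206)) = 1/(2 × 0.03366) = 14.9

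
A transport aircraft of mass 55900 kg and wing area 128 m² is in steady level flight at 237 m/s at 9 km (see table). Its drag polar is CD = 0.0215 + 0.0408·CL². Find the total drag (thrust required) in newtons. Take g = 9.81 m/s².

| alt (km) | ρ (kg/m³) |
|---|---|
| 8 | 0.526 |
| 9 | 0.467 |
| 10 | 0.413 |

D = 43400 N

At 9 km, from the table: ρ = 0.467 kg/m³.
Weight W = mg = 55900 × 9.81 = 5.4838×10^5 N; in level flight L = W.
Dynamic pressure q = 0.5 × 0.467 × 237² = 13120 Pa.
CL = 2W/(ρv²S) = 2×5.4838×10^5/(0.467×237²×128) = 0.3267.
CD = 0.0215 + 0.0408 × 0.3267² = 0.02585.
D = q·S·CD = 13120 × 128 × 0.02585 = 43400 N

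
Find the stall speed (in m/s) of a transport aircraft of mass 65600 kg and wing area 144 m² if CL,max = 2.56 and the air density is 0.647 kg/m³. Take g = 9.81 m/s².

At stall, lift equals weight: L = W = m·g = 65600 × 9.81 = 6.435×10^5 N.
From L = ½ρV²S·CL,max = W: V_stall = √(2W/(ρSCL,max)) = √(2·6.435×10^5/(0.647·144·2.56))
V_stall = √5396 = 73.5 m/s

V_stall = 73.5 m/s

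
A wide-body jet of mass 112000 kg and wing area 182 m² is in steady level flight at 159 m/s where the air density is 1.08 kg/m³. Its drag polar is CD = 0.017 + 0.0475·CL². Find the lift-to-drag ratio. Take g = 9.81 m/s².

Weight W = mg = 112000 × 9.81 = 1.0987×10^6 N; in level flight L = W.
Dynamic pressure q = 0.5 × 1.08 × 159² = 13650 Pa.
CL = W/(q·S) = 1.0987×10^6 / (13650 × 182) = 0.4422.
CD = 0.017 + 0.0475 × 0.4422² = 0.02629.
L/D = CL/CD = 0.4422 / 0.02629 = 16.8

L/D = 16.8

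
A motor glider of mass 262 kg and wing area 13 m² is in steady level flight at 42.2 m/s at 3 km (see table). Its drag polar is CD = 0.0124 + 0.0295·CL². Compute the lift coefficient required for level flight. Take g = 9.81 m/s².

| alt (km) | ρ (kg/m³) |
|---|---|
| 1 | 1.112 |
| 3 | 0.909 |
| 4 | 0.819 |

CL = 0.244

At 3 km, from the table: ρ = 0.909 kg/m³.
Weight W = mg = 262 × 9.81 = 2570.2 N; in level flight L = W.
Dynamic pressure q = 0.5 × 0.909 × 42.2² = 809.4 Pa.
CL = W/(q·S) = 2570.2 / (809.4 × 13) = 0.2443.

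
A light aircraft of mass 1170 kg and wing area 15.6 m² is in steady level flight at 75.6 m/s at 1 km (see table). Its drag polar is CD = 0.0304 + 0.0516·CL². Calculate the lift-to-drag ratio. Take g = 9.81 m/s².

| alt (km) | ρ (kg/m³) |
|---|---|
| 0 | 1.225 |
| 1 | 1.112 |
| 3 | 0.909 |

L/D = 6.98

At 1 km, from the table: ρ = 1.112 kg/m³.
Weight W = mg = 1170 × 9.81 = 11478 N; in level flight L = W.
q = ½ρv² = ½ × 1.112 × 75.6² = 3178 Pa.
Required CL = L/(qS) = 11478/(3178·15.6) = 0.2315.
CD = 0.0304 + 0.0516 × 0.2315² = 0.03317.
L/D = CL/CD = 0.2315 / 0.03317 = 6.98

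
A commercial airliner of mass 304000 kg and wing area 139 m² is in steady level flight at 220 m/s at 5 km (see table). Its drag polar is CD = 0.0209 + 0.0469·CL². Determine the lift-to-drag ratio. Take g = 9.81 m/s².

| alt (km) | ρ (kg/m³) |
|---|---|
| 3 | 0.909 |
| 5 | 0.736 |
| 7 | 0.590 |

L/D = 13.5

At 5 km, from the table: ρ = 0.736 kg/m³.
In steady level flight, lift balances weight: W = mg = 304000 × 9.81 = 2.9822×10^6 N.
Dynamic pressure q = 0.5 × 0.736 × 220² = 17810 Pa.
Required CL = L/(qS) = 2.9822×10^6/(17810·139) = 1.205.
CD = 0.0209 + 0.0469 × 1.205² = 0.08895.
L/D = CL/CD = 1.205 / 0.08895 = 13.5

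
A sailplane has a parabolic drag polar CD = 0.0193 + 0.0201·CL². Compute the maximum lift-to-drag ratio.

For CD = CD0 + K·CL², (L/D)max occurs at CL* = √(CD0/K) and equals 1/(2√(K·CD0)).
(L/D)max = 1/(2√(0.0201 × 0.0193)) = 1/(2 × 0.0197) = 25.4

(L/D)max = 25.4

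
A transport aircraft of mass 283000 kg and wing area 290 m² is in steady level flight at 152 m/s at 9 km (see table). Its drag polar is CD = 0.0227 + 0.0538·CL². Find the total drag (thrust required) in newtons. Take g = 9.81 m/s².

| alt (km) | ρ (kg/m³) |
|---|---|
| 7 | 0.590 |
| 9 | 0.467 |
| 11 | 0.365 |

At 9 km, from the table: ρ = 0.467 kg/m³.
Weight W = mg = 283000 × 9.81 = 2.7762×10^6 N; in level flight L = W.
q = ½ρv² = ½ × 0.467 × 152² = 5395 Pa.
CL = 2W/(ρv²S) = 2×2.7762×10^6/(0.467×152²×290) = 1.775.
CD = 0.0227 + 0.0538 × 1.775² = 0.1921.
D = q·S·CD = 5395 × 290 × 0.1921 = 3.006×10^5 N

D = 3.01×10^5 N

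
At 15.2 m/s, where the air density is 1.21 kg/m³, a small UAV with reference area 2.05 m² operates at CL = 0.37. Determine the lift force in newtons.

L = 106 N

L = ½ρv²S·CL = ½ × 1.21 × 15.2² × 2.05 × 0.37 = 106 N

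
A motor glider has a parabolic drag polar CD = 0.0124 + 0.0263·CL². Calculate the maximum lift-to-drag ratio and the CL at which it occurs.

(L/D)max = 27.7, at CL = 0.687

For CD = CD0 + K·CL², (L/D)max occurs at CL* = √(CD0/K) and equals 1/(2√(K·CD0)).
(L/D)max = 1/(2√(0.0263 × 0.0124)) = 1/(2 × 0.01806) = 27.7
CL* = √(0.0124/0.0263) = 0.687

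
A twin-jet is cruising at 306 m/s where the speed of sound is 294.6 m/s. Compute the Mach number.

M = v/a = 306 / 294.6 = 1.04

M = 1.04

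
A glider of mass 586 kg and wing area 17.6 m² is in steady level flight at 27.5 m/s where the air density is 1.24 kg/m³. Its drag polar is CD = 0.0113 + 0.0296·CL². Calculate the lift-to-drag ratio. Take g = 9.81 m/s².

Level flight ⇒ L = W = m·g = 586 × 9.81 = 5748.7 N.
Dynamic pressure q = 0.5 × 1.24 × 27.5² = 468.9 Pa.
CL = W/(q·S) = 5748.7 / (468.9 × 17.6) = 0.6966.
CD = 0.0113 + 0.0296 × 0.6966² = 0.02566.
L/D = CL/CD = 0.6966 / 0.02566 = 27.1

L/D = 27.1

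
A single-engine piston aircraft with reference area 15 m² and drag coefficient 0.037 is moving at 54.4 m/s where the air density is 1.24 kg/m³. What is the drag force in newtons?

D = 1020 N

D = ½ρv²S·CD = ½ × 1.24 × 54.4² × 15 × 0.037 = 1020 N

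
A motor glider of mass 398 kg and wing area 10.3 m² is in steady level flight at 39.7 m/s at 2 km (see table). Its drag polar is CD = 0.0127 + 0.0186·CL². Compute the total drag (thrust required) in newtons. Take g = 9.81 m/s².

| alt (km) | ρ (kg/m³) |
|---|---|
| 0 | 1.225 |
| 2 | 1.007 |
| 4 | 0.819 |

At 2 km, from the table: ρ = 1.007 kg/m³.
Level flight ⇒ L = W = m·g = 398 × 9.81 = 3904.4 N.
q = ½ρv² = ½ × 1.007 × 39.7² = 793.6 Pa.
CL = W/(q·S) = 3904.4 / (793.6 × 10.3) = 0.4777.
CD = 0.0127 + 0.0186 × 0.4777² = 0.01694.
D = q·S·CD = 793.6 × 10.3 × 0.01694 = 138.5 N

D = 138 N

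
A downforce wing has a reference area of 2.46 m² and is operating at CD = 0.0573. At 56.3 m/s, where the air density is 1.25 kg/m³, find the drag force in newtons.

D = 279 N

D = ½ρv²S·CD = ½ × 1.25 × 56.3² × 2.46 × 0.0573 = 279 N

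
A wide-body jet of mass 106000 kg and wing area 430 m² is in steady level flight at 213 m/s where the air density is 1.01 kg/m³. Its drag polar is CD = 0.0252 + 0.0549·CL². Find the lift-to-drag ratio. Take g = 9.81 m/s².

L/D = 4.09

In steady level flight, lift balances weight: W = mg = 106000 × 9.81 = 1.0399×10^6 N.
q = ½ρv² = ½ × 1.01 × 213² = 22910 Pa.
CL = 2W/(ρv²S) = 2×1.0399×10^6/(1.01×213²×430) = 0.1055.
CD = 0.0252 + 0.0549 × 0.1055² = 0.02581.
L/D = CL/CD = 0.1055 / 0.02581 = 4.09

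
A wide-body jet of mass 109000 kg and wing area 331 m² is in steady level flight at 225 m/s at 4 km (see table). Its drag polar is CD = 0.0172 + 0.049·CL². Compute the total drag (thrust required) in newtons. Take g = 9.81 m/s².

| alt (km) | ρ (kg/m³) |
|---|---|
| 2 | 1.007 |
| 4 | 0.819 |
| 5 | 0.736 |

At 4 km, from the table: ρ = 0.819 kg/m³.
In steady level flight, lift balances weight: W = mg = 109000 × 9.81 = 1.0693×10^6 N.
q = ½ρv² = ½ × 0.819 × 225² = 20730 Pa.
CL = 2W/(ρv²S) = 2×1.0693×10^6/(0.819×225²×331) = 0.1558.
CD = 0.0172 + 0.049 × 0.1558² = 0.01839.
D = q·S·CD = 20730 × 331 × 0.01839 = 1.262×10^5 N

D = 1.26×10^5 N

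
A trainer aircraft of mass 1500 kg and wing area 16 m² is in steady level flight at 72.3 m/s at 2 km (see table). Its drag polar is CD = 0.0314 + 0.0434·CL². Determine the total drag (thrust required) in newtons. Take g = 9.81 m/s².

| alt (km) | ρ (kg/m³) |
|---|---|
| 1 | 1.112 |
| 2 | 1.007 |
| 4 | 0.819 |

At 2 km, from the table: ρ = 1.007 kg/m³.
In steady level flight, lift balances weight: W = mg = 1500 × 9.81 = 14715 N.
Dynamic pressure q = 0.5 × 1.007 × 72.3² = 2632 Pa.
CL = 2W/(ρv²S) = 2×14715/(1.007×72.3²×16) = 0.3494.
CD = 0.0314 + 0.0434 × 0.3494² = 0.0367.
D = q·S·CD = 2632 × 16 × 0.0367 = 1545 N

D = 1550 N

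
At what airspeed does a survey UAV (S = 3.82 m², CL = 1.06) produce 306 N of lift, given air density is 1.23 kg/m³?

v = 11.1 m/s

L = ½ρv²S·CL ⇒ v = √(2L/(ρ·S·CL))
v = √(2 × 306 / (1.23 × 3.82 × 1.06)) = √122.9 = 11.1 m/s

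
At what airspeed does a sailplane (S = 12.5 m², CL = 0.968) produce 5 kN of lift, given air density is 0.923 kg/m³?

v = 29.9 m/s

L = ½ρv²S·CL ⇒ v = √(2L/(ρ·S·CL))
v = √(2 × 5000 / (0.923 × 12.5 × 0.968)) = √895.4 = 29.9 m/s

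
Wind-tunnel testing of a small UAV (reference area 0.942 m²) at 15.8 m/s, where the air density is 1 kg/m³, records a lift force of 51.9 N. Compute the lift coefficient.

From L = ½ρv²S·CL, rearranging gives CL = 2L/(ρv²S).
CL = 2 × 51.9 / (1 × 15.8² × 0.942) = 0.441

CL = 0.441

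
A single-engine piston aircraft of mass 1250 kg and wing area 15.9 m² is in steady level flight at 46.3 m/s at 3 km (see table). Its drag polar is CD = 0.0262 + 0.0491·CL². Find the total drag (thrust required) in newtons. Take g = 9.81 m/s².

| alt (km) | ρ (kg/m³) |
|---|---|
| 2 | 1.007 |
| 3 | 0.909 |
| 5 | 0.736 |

D = 882 N

At 3 km, from the table: ρ = 0.909 kg/m³.
Level flight ⇒ L = W = m·g = 1250 × 9.81 = 12262 N.
q = ½ρv² = ½ × 0.909 × 46.3² = 974.3 Pa.
CL = 2W/(ρv²S) = 2×12262/(0.909×46.3²×15.9) = 0.7916.
CD = 0.0262 + 0.0491 × 0.7916² = 0.05696.
D = q·S·CD = 974.3 × 15.9 × 0.05696 = 882.5 N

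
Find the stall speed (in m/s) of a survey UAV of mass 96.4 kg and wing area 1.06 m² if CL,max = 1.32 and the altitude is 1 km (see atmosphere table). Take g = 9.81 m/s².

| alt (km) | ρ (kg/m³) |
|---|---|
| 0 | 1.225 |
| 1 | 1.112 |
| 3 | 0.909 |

V_stall = 34.9 m/s

At 1 km, from the table: ρ = 1.112 kg/m³.
Weight W = mg = 96.4 × 9.81 = 945.7 N.
V_stall = √(2W/(ρ·S·CL,max)) = √(2 × 945.7 / (1.112 × 1.06 × 1.32))
V_stall = √1216 = 34.9 m/s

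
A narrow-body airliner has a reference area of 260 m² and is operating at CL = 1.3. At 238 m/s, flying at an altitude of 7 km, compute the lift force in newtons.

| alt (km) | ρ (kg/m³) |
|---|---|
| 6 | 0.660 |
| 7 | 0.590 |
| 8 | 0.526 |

L = 5.65×10^6 N

At 7 km, from the table: ρ = 0.590 kg/m³.
Dynamic pressure q = ½ρv² = ½ × 0.59 × 238² = 16710 Pa.
L = q·S·CL = 16710 × 260 × 1.3 = 5.65×10^6 N ≈ 5650 kN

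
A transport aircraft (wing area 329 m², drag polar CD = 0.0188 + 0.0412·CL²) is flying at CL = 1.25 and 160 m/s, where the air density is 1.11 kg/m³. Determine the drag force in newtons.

CD = 0.0188 + 0.0412 × 1.25² = 0.08317
D = ½ρv²S·CD = ½ × 1.11 × 160² × 329 × 0.08317 = 3.89×10^5 N

D = 3.89×10^5 N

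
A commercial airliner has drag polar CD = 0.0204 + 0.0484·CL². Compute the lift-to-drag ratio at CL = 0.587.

L/D = 15.8

CD = 0.0204 + 0.0484 × 0.587² = 0.03708
L/D = CL/CD = 0.587 / 0.03708 = 15.8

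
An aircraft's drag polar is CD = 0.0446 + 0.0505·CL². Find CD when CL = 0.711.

CD = 0.0446 + 0.0505 × 0.711² = 0.0446 + 0.02553 = 0.0701

CD = 0.0701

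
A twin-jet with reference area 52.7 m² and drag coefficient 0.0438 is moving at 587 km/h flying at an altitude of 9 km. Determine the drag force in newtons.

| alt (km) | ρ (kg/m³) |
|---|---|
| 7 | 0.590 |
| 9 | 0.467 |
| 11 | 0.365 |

D = 14300 N

At 9 km, from the table: ρ = 0.467 kg/m³.
Convert speed: v = 587 km/h ÷ 3.6 = 163.1 m/s.
D = ½ρv²S·CD = ½ × 0.467 × 163.1² × 52.7 × 0.0438 = 14300 N ≈ 14.3 kN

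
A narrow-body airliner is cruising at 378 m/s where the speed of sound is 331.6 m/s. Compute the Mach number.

M = v/a = 378 / 331.6 = 1.14

M = 1.14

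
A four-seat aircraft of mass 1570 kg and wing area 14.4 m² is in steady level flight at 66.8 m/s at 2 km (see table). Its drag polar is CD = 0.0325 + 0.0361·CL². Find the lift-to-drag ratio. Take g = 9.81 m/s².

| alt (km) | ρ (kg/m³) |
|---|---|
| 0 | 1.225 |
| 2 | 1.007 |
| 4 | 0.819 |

At 2 km, from the table: ρ = 1.007 kg/m³.
In steady level flight, lift balances weight: W = mg = 1570 × 9.81 = 15402 N.
q = ½ρv² = ½ × 1.007 × 66.8² = 2247 Pa.
Required CL = L/(qS) = 15402/(2247·14.4) = 0.4761.
CD = 0.0325 + 0.0361 × 0.4761² = 0.04068.
L/D = CL/CD = 0.4761 / 0.04068 = 11.7

L/D = 11.7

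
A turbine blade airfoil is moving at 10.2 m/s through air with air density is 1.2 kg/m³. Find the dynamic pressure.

q = ½ρv² = ½ × 1.2 × 10.2² = 62.4 Pa

q = 62.4 Pa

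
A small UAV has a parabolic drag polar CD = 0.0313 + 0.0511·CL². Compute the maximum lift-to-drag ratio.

For CD = CD0 + K·CL², (L/D)max occurs at CL* = √(CD0/K) and equals 1/(2√(K·CD0)).
(L/D)max = 1/(2√(0.0511 × 0.0313)) = 1/(2 × 0.03999) = 12.5

(L/D)max = 12.5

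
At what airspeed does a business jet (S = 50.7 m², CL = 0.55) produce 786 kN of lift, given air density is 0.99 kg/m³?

L = ½ρv²S·CL ⇒ v = √(2L/(ρ·S·CL))
v = √(2 × 7.86×10^5 / (0.99 × 50.7 × 0.55)) = √56940 = 239 m/s

v = 239 m/s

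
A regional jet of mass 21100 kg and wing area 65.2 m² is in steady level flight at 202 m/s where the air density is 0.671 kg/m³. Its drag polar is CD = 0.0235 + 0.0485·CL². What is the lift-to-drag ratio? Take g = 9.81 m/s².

Weight W = mg = 21100 × 9.81 = 2.0699×10^5 N; in level flight L = W.
q = ½ρv² = ½ × 0.671 × 202² = 13690 Pa.
CL = W/(q·S) = 2.0699×10^5 / (13690 × 65.2) = 0.2319.
CD = 0.0235 + 0.0485 × 0.2319² = 0.02611.
L/D = CL/CD = 0.2319 / 0.02611 = 8.88

L/D = 8.88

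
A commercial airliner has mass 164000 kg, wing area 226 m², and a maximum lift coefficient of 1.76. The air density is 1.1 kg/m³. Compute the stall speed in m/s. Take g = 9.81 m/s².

At stall, lift equals weight: L = W = m·g = 164000 × 9.81 = 1.609×10^6 N.
V_stall = √(2W/(ρ·S·CL,max)) = √(2 × 1.609×10^6 / (1.1 × 226 × 1.76))
V_stall = √7354 = 85.8 m/s

V_stall = 85.8 m/s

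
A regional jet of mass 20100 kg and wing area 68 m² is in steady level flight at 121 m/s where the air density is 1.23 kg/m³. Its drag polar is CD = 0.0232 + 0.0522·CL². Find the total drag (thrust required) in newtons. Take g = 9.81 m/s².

Weight W = mg = 20100 × 9.81 = 1.9718×10^5 N; in level flight L = W.
Dynamic pressure q = 0.5 × 1.23 × 121² = 9004 Pa.
CL = W/(q·S) = 1.9718×10^5 / (9004 × 68) = 0.322.
CD = 0.0232 + 0.0522 × 0.322² = 0.02861.
D = q·S·CD = 9004 × 68 × 0.02861 = 17520 N

D = 17500 N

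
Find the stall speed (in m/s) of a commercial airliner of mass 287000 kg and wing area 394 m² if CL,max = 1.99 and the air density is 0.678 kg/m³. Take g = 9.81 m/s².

At stall, lift equals weight: L = W = m·g = 287000 × 9.81 = 2.815×10^6 N.
V_stall = √(2W/(ρ·S·CL,max)) = √(2 × 2.815×10^6 / (0.678 × 394 × 1.99))
V_stall = √10590 = 103 m/s

V_stall = 103 m/s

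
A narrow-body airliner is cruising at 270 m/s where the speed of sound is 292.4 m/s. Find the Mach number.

M = 0.923

M = v/a = 270 / 292.4 = 0.923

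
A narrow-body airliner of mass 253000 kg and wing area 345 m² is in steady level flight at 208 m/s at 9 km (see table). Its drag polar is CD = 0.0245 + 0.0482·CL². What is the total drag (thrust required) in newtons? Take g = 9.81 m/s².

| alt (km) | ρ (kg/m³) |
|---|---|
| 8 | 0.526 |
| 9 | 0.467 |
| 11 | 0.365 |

D = 1.71×10^5 N

At 9 km, from the table: ρ = 0.467 kg/m³.
Level flight ⇒ L = W = m·g = 253000 × 9.81 = 2.4819×10^6 N.
q = ½ρv² = ½ × 0.467 × 208² = 10100 Pa.
CL = 2W/(ρv²S) = 2×2.4819×10^6/(0.467×208²×345) = 0.7121.
CD = 0.0245 + 0.0482 × 0.7121² = 0.04894.
D = q·S·CD = 10100 × 345 × 0.04894 = 1.706×10^5 N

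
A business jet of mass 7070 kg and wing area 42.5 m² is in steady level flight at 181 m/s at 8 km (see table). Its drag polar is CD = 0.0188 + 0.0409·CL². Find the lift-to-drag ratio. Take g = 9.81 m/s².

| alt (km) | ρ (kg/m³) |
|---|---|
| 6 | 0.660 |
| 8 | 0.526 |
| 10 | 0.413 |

At 8 km, from the table: ρ = 0.526 kg/m³.
In steady level flight, lift balances weight: W = mg = 7070 × 9.81 = 69357 N.
q = ½ρv² = ½ × 0.526 × 181² = 8616 Pa.
CL = W/(q·S) = 69357 / (8616 × 42.5) = 0.1894.
CD = 0.0188 + 0.0409 × 0.1894² = 0.02027.
L/D = CL/CD = 0.1894 / 0.02027 = 9.35

L/D = 9.35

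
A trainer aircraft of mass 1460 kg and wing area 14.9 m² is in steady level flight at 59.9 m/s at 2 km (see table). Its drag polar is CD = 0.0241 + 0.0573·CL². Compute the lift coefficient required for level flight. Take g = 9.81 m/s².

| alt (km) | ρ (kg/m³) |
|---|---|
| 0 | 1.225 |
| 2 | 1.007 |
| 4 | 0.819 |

CL = 0.532

At 2 km, from the table: ρ = 1.007 kg/m³.
In steady level flight, lift balances weight: W = mg = 1460 × 9.81 = 14323 N.
q = ½ρv² = ½ × 1.007 × 59.9² = 1807 Pa.
CL = 2W/(ρv²S) = 2×14323/(1.007×59.9²×14.9) = 0.5321.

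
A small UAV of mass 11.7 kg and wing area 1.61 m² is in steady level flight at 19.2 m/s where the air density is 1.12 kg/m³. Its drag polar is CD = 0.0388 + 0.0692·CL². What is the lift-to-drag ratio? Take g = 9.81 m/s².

L/D = 7.34

Weight W = mg = 11.7 × 9.81 = 114.78 N; in level flight L = W.
q = ½ρv² = ½ × 1.12 × 19.2² = 206.4 Pa.
Required CL = L/(qS) = 114.78/(206.4·1.61) = 0.3453.
CD = 0.0388 + 0.0692 × 0.3453² = 0.04705.
L/D = CL/CD = 0.3453 / 0.04705 = 7.34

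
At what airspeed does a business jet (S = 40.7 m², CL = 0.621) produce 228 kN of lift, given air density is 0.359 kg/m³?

L = ½ρv²S·CL ⇒ v = √(2L/(ρ·S·CL))
v = √(2 × 2.28×10^5 / (0.359 × 40.7 × 0.621)) = √50260 = 224 m/s

v = 224 m/s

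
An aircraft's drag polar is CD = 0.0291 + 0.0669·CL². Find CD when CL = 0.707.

CD = 0.0625

CD = 0.0291 + 0.0669 × 0.707² = 0.0291 + 0.03344 = 0.0625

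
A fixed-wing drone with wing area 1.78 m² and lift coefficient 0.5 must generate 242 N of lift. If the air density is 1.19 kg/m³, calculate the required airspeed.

L = ½ρv²S·CL ⇒ v = √(2L/(ρ·S·CL))
v = √(2 × 242 / (1.19 × 1.78 × 0.5)) = √457 = 21.4 m/s

v = 21.4 m/s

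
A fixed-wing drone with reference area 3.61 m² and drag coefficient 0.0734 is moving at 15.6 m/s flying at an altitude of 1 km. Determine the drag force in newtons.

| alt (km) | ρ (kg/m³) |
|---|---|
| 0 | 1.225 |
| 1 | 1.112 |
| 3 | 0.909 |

At 1 km, from the table: ρ = 1.112 kg/m³.
D = ½ρv²S·CD = ½ × 1.112 × 15.6² × 3.61 × 0.0734 = 35.9 N

D = 35.9 N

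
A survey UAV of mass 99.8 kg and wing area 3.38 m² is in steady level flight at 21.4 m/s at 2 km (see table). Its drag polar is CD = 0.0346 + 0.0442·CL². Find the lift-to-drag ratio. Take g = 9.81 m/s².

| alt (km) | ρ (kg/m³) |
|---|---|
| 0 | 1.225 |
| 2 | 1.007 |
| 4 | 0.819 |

L/D = 12

At 2 km, from the table: ρ = 1.007 kg/m³.
Level flight ⇒ L = W = m·g = 99.8 × 9.81 = 979.04 N.
Dynamic pressure q = 0.5 × 1.007 × 21.4² = 230.6 Pa.
CL = W/(q·S) = 979.04 / (230.6 × 3.38) = 1.256.
CD = 0.0346 + 0.0442 × 1.256² = 0.1043.
L/D = CL/CD = 1.256 / 0.1043 = 12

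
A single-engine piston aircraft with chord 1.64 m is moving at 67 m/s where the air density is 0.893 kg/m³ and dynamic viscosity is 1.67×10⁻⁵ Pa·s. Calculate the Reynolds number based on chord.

Re = ρ·v·c/μ = 0.893 × 67 × 1.64 / (1.67×10⁻⁵) = 5.88×10^6

Re = 5.88×10^6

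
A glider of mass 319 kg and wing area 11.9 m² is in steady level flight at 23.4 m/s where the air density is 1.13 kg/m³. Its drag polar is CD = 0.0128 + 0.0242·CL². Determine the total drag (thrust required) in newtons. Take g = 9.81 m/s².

D = 111 N

Level flight ⇒ L = W = m·g = 319 × 9.81 = 3129.4 N.
Dynamic pressure q = 0.5 × 1.13 × 23.4² = 309.4 Pa.
CL = W/(q·S) = 3129.4 / (309.4 × 11.9) = 0.85.
CD = 0.0128 + 0.0242 × 0.85² = 0.03029.
D = q·S·CD = 309.4 × 11.9 × 0.03029 = 111.5 N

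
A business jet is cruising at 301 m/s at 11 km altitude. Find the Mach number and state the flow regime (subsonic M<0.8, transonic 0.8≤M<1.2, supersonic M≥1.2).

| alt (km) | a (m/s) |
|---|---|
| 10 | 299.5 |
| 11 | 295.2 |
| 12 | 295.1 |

At 11 km, from the table: a = 295.2 m/s.
M = v/a = 301 / 295.2 = 1.02
M = 1.02 → transonic.

M = 1.02 (transonic)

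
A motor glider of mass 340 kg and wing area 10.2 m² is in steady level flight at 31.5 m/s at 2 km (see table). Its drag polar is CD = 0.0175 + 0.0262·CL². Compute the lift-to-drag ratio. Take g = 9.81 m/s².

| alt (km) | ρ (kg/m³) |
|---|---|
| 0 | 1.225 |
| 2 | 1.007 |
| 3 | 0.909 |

L/D = 22.8

At 2 km, from the table: ρ = 1.007 kg/m³.
Level flight ⇒ L = W = m·g = 340 × 9.81 = 3335.4 N.
Dynamic pressure q = 0.5 × 1.007 × 31.5² = 499.6 Pa.
Required CL = L/(qS) = 3335.4/(499.6·10.2) = 0.6545.
CD = 0.0175 + 0.0262 × 0.6545² = 0.02872.
L/D = CL/CD = 0.6545 / 0.02872 = 22.8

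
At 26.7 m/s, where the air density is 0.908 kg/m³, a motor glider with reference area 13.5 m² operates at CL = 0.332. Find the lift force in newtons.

Dynamic pressure q = ½ρv² = ½ × 0.908 × 26.7² = 323.7 Pa.
L = q·S·CL = 323.7 × 13.5 × 0.332 = 1450 N

L = 1450 N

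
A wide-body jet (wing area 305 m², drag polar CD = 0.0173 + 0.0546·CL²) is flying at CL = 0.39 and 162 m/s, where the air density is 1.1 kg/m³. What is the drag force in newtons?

CD = 0.0173 + 0.0546 × 0.39² = 0.0256
D = ½ρv²S·CD = ½ × 1.1 × 162² × 305 × 0.0256 = 1.13×10^5 N

D = 1.13×10^5 N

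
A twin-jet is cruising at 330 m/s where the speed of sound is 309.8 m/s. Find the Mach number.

M = 1.07

M = v/a = 330 / 309.8 = 1.07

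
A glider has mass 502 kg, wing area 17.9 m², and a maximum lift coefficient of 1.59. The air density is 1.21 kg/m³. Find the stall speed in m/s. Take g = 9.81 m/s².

V_stall = 16.9 m/s

Weight W = mg = 502 × 9.81 = 4925 N.
V_stall = √(2W/(ρ·S·CL,max)) = √(2 × 4925 / (1.21 × 17.9 × 1.59))
V_stall = √286 = 16.9 m/s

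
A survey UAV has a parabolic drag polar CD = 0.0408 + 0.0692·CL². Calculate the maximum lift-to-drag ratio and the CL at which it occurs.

For CD = CD0 + K·CL², (L/D)max occurs at CL* = √(CD0/K) and equals 1/(2√(K·CD0)).
(L/D)max = 1/(2√(0.0692 × 0.0408)) = 1/(2 × 0.05314) = 9.41
CL* = √(0.0408/0.0692) = 0.768

(L/D)max = 9.41, at CL = 0.768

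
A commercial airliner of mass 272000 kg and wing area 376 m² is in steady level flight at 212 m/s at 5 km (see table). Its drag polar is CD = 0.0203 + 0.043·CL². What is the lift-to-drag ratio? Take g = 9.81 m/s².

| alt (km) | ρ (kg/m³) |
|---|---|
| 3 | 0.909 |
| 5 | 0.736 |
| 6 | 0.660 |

At 5 km, from the table: ρ = 0.736 kg/m³.
Weight W = mg = 272000 × 9.81 = 2.6683×10^6 N; in level flight L = W.
Dynamic pressure q = 0.5 × 0.736 × 212² = 16540 Pa.
CL = W/(q·S) = 2.6683×10^6 / (16540 × 376) = 0.4291.
CD = 0.0203 + 0.043 × 0.4291² = 0.02822.
L/D = CL/CD = 0.4291 / 0.02822 = 15.2

L/D = 15.2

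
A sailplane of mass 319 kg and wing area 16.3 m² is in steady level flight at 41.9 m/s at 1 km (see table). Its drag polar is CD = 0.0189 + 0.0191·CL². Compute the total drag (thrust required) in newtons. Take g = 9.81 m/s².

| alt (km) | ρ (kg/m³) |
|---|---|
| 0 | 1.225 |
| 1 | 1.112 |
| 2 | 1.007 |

D = 312 N

At 1 km, from the table: ρ = 1.112 kg/m³.
Weight W = mg = 319 × 9.81 = 3129.4 N; in level flight L = W.
Dynamic pressure q = 0.5 × 1.112 × 41.9² = 976.1 Pa.
Required CL = L/(qS) = 3129.4/(976.1·16.3) = 0.1967.
CD = 0.0189 + 0.0191 × 0.1967² = 0.01964.
D = q·S·CD = 976.1 × 16.3 × 0.01964 = 312.5 N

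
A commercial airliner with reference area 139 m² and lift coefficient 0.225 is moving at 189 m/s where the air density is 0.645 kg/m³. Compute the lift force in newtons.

L = 3.6×10^5 N

Dynamic pressure q = ½ρv² = ½ × 0.645 × 189² = 11520 Pa.
L = q·S·CL = 11520 × 139 × 0.225 = 3.6×10^5 N ≈ 360 kN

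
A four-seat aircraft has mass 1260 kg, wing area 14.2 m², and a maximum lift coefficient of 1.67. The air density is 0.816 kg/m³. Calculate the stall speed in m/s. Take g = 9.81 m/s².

At stall, lift equals weight: L = W = m·g = 1260 × 9.81 = 12360 N.
V_stall = √(2W/(ρ·S·CL,max)) = √(2 × 12360 / (0.816 × 14.2 × 1.67))
V_stall = √1278 = 35.7 m/s

V_stall = 35.7 m/s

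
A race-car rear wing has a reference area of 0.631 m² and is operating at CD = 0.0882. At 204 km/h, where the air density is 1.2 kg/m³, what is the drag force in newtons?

Convert speed: v = 204 km/h ÷ 3.6 = 56.67 m/s.
D = ½ρv²S·CD = ½ × 1.2 × 56.67² × 0.631 × 0.0882 = 107 N

D = 107 N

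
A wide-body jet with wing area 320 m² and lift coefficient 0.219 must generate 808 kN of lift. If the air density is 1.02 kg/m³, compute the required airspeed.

L = ½ρv²S·CL ⇒ v = √(2L/(ρ·S·CL))
v = √(2 × 8.08×10^5 / (1.02 × 320 × 0.219)) = √22610 = 150 m/s

v = 150 m/s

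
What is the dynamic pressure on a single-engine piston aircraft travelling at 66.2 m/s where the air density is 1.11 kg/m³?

q = 2430 Pa

q = ½ρv² = ½ × 1.11 × 66.2² = 2430 Pa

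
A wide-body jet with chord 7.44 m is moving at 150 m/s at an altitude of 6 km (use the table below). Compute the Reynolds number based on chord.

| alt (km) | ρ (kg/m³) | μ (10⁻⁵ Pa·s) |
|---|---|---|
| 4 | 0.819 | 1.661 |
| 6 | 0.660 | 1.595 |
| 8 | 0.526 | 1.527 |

At 6 km, from the table: ρ = 0.660 kg/m³, μ = 1.595×10⁻⁵ Pa·s.
Re = ρ·v·c/μ = 0.66 × 150 × 7.44 / (1.595×10⁻⁵) = 4.62×10^7

Re = 4.62×10^7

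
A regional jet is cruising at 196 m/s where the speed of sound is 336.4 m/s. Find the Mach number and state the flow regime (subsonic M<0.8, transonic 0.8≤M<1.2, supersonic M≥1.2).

M = 0.583 (subsonic)

M = v/a = 196 / 336.4 = 0.583
M = 0.583 → subsonic.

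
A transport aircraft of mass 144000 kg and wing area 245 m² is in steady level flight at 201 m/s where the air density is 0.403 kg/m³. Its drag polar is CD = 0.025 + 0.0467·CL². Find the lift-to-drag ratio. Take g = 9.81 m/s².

L/D = 14.6

Weight W = mg = 144000 × 9.81 = 1.4126×10^6 N; in level flight L = W.
Dynamic pressure q = 0.5 × 0.403 × 201² = 8141 Pa.
CL = 2W/(ρv²S) = 2×1.4126×10^6/(0.403×201²×245) = 0.7083.
CD = 0.025 + 0.0467 × 0.7083² = 0.04843.
L/D = CL/CD = 0.7083 / 0.04843 = 14.6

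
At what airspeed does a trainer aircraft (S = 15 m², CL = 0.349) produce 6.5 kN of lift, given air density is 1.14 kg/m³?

v = 46.7 m/s

L = ½ρv²S·CL ⇒ v = √(2L/(ρ·S·CL))
v = √(2 × 6500 / (1.14 × 15 × 0.349)) = √2178 = 46.7 m/s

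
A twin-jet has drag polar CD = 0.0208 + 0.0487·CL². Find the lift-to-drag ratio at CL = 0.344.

L/D = 13

CD = 0.0208 + 0.0487 × 0.344² = 0.02656
L/D = CL/CD = 0.344 / 0.02656 = 13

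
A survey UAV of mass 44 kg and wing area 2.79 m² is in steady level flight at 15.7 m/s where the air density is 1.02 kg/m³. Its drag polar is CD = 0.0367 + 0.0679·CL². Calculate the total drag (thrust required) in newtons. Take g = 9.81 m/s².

Weight W = mg = 44 × 9.81 = 431.64 N; in level flight L = W.
q = ½ρv² = ½ × 1.02 × 15.7² = 125.7 Pa.
CL = 2W/(ρv²S) = 2×431.64/(1.02×15.7²×2.79) = 1.231.
CD = 0.0367 + 0.0679 × 1.231² = 0.1395.
D = q·S·CD = 125.7 × 2.79 × 0.1395 = 48.94 N

D = 48.9 N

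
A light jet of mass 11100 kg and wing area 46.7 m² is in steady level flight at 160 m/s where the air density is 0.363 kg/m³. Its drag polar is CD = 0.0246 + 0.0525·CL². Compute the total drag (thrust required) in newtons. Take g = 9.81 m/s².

D = 8210 N

Level flight ⇒ L = W = m·g = 11100 × 9.81 = 1.0889×10^5 N.
q = ½ρv² = ½ × 0.363 × 160² = 4646 Pa.
Required CL = L/(qS) = 1.0889×10^5/(4646·46.7) = 0.5018.
CD = 0.0246 + 0.0525 × 0.5018² = 0.03782.
D = q·S·CD = 4646 × 46.7 × 0.03782 = 8207 N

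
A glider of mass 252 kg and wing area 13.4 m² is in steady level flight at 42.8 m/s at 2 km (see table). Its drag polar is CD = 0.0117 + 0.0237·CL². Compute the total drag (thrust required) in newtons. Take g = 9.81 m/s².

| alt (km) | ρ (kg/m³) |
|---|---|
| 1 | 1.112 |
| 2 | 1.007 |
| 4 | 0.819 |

D = 156 N

At 2 km, from the table: ρ = 1.007 kg/m³.
Level flight ⇒ L = W = m·g = 252 × 9.81 = 2472.1 N.
Dynamic pressure q = 0.5 × 1.007 × 42.8² = 922.3 Pa.
CL = W/(q·S) = 2472.1 / (922.3 × 13.4) = 0.2.
CD = 0.0117 + 0.0237 × 0.2² = 0.01265.
D = q·S·CD = 922.3 × 13.4 × 0.01265 = 156.3 N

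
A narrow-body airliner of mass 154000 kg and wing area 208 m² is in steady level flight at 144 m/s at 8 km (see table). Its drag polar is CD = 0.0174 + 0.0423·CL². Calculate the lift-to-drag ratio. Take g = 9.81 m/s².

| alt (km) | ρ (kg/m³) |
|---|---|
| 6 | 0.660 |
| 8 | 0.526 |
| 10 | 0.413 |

At 8 km, from the table: ρ = 0.526 kg/m³.
Weight W = mg = 154000 × 9.81 = 1.5107×10^6 N; in level flight L = W.
q = ½ρv² = ½ × 0.526 × 144² = 5454 Pa.
Required CL = L/(qS) = 1.5107×10^6/(5454·208) = 1.332.
CD = 0.0174 + 0.0423 × 1.332² = 0.09243.
L/D = CL/CD = 1.332 / 0.09243 = 14.4

L/D = 14.4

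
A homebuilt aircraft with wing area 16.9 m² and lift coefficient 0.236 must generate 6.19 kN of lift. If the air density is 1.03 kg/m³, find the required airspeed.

L = ½ρv²S·CL ⇒ v = √(2L/(ρ·S·CL))
v = √(2 × 6190 / (1.03 × 16.9 × 0.236)) = √3014 = 54.9 m/s

v = 54.9 m/s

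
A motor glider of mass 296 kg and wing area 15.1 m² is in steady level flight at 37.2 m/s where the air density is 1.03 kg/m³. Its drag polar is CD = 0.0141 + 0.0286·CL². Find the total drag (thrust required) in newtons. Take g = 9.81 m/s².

In steady level flight, lift balances weight: W = mg = 296 × 9.81 = 2903.8 N.
Dynamic pressure q = 0.5 × 1.03 × 37.2² = 712.7 Pa.
CL = W/(q·S) = 2903.8 / (712.7 × 15.1) = 0.2698.
CD = 0.0141 + 0.0286 × 0.2698² = 0.01618.
D = q·S·CD = 712.7 × 15.1 × 0.01618 = 174.1 N

D = 174 N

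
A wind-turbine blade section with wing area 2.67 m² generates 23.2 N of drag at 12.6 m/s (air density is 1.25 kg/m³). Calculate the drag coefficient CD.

From D = ½ρv²S·CD, rearranging gives CD = 2D/(ρv²S).
CD = 2 × 23.2 / (1.25 × 12.6² × 2.67) = 0.0876

CD = 0.0876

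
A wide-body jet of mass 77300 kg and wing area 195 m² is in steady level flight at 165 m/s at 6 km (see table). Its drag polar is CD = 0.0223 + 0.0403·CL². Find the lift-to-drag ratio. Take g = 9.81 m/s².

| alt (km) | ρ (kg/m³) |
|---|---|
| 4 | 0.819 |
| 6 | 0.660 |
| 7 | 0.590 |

At 6 km, from the table: ρ = 0.660 kg/m³.
Level flight ⇒ L = W = m·g = 77300 × 9.81 = 7.5831×10^5 N.
Dynamic pressure q = 0.5 × 0.66 × 165² = 8984 Pa.
Required CL = L/(qS) = 7.5831×10^5/(8984·195) = 0.4328.
CD = 0.0223 + 0.0403 × 0.4328² = 0.02985.
L/D = CL/CD = 0.4328 / 0.02985 = 14.5

L/D = 14.5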